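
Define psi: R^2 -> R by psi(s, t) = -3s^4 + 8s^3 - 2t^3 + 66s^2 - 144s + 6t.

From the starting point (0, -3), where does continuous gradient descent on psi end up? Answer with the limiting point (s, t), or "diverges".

psi is separable, so gradient descent decouples: s follows -∂psi/∂s, t follows -∂psi/∂t.
∂psi/∂s = -12(s - 4)(s - 1)(s + 3); at s=0 this is -144, so s increases.
∂psi/∂t = -6(t - 1)(t + 1); at t=-3 this is -48, so t increases.
s converges to its nearest critical value 1 (a local min of the s-part); t converges to -1. The iterate converges to (1, -1).

(1, -1)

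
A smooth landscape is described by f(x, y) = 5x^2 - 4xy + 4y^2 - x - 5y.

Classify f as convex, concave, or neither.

f is quadratic, so its Hessian is the constant matrix H = [[10, -4], [-4, 8]].
det(H) = 64, tr(H) = 18.
det(H) > 0 and tr(H) > 0, so H is positive definite everywhere: convex.

convex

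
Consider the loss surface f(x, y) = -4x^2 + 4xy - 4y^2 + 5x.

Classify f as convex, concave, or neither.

concave

f is quadratic, so its Hessian is the constant matrix H = [[-8, 4], [4, -8]].
det(H) = 48, tr(H) = -16.
det(H) > 0 and tr(H) < 0, so H is negative definite everywhere: concave.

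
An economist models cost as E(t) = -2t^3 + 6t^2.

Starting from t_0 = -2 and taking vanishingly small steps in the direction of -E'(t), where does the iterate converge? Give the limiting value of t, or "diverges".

0

E'(t) = -6t(t - 2), so E'(-2) = -48.
Gradient descent moves in the -E' direction, i.e. t is increasing.
The nearest critical point in that direction is t = 0, where E'' = 12 > 0 (a local minimum). The iterate converges there.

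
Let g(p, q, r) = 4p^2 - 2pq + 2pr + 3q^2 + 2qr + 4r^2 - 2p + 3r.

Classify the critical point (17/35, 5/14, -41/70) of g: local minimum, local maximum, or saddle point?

The Hessian is constant: H = [[8, -2, 2], [-2, 6, 2], [2, 2, 8]].
Leading principal minors: Δ₁ = 8, Δ₂ = 44, Δ₃ = 280.
All leading minors are positive, so H is positive definite: a local minimum.

local minimum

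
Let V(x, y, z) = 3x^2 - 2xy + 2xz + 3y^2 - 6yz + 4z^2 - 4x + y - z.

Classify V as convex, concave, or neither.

V is quadratic, so its Hessian is the constant matrix H = [[6, -2, 2], [-2, 6, -6], [2, -6, 8]].
Leading principal minors: 6, 32, 64.
All positive ⇒ H ≻ 0 ⇒ convex.

convex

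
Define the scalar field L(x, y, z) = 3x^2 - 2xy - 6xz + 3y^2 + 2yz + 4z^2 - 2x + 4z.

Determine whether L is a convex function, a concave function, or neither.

L is quadratic, so its Hessian is the constant matrix H = [[6, -2, -6], [-2, 6, 2], [-6, 2, 8]].
Leading principal minors: 6, 32, 64.
All positive ⇒ H ≻ 0 ⇒ convex.

convex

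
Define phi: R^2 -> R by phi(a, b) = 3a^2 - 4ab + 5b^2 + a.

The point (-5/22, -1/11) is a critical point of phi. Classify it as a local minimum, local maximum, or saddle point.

local minimum

The Hessian of phi is constant: H = [[6, -4], [-4, 10]].
det(H) = 6·10 − (-4)² = 44.
det(H) > 0 and tr(H) = 16 > 0, so H is positive definite and the point is a local minimum.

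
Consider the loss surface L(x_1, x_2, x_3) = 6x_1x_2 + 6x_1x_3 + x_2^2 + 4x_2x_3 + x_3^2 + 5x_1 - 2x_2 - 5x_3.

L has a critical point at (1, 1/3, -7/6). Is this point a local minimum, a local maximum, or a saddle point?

The Hessian is constant: H = [[0, 6, 6], [6, 2, 4], [6, 4, 2]].
Leading principal minors: Δ₁ = 0, Δ₂ = -36, Δ₃ = 144.
The minors fit neither the all-positive nor the alternating-sign pattern, so H is indefinite: a saddle point.

saddle point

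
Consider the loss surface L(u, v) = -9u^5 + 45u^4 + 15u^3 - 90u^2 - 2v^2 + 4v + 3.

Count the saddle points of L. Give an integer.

L separates as a function of u plus a function of v, so ∇L=0 decouples.
∂L/∂u = -45u(u - 4)(u - 1)(u + 1) = 0 at u ∈ {-1, 0, 1, 4}; ∂L/∂v = -4(v - 1) = 0 at v ∈ {1}.
The Hessian is diagonal: diag(L_uu, L_vv). Second derivatives: L_uu(-1)=450, L_uu(0)=-180, L_uu(1)=270, L_uu(4)=-2700; L_vv(1)=-4.
Saddle points occur where the two diagonal entries have opposite signs: (-1, 1), (1, 1). Count: 2.

2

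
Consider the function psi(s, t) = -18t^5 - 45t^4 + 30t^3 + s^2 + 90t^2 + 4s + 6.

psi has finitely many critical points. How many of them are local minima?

2

psi separates as a function of s plus a function of t, so ∇psi=0 decouples.
∂psi/∂s = 2(s + 2) = 0 at s ∈ {-2}; ∂psi/∂t = -90t(t - 1)(t + 1)(t + 2) = 0 at t ∈ {-2, -1, 0, 1}.
The Hessian is diagonal: diag(psi_ss, psi_tt). Second derivatives: psi_ss(-2)=2; psi_tt(-2)=540, psi_tt(-1)=-180, psi_tt(0)=180, psi_tt(1)=-540.
Local minima occur where both diagonal entries positive: (-2, -2), (-2, 0). Count: 2.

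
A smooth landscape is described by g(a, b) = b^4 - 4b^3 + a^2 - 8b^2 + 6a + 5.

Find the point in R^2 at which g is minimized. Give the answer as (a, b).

(-3, 4)

g(a,b) separates as P(a) + Q(b) + 5, so its minimum is min P + min Q + 5.
P'(a) = 2a + 6 vanishes at a ∈ {-3}; Q'(b) = 4b(b - 4)(b + 1) vanishes at b ∈ {-1, 0, 4}.
Local minima of P (where P''>0): P(-3)=-9. Local minima of Q: Q(-1)=-3, Q(4)=-128.
So the global minimum of g is P(-3) + Q(4) + 5 = -9 − 128 + 5 = -132, attained at (-3, 4).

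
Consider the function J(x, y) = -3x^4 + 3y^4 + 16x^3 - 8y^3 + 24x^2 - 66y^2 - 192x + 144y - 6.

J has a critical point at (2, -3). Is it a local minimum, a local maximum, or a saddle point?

The mixed partial ∂²J/∂x∂y is 0, so the Hessian at any point is diag(J_xx, J_yy) = diag(12(-3x^2 + 8x + 4), 12(3y^2 - 4y - 11)).
At (2, -3): H = diag(96, 336).
Both eigenvalues are positive, so H is positive definite: a local minimum.

local minimum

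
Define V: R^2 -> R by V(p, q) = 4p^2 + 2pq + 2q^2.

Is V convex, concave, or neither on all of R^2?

V is quadratic, so its Hessian is the constant matrix H = [[8, 2], [2, 4]].
det(H) = 28, tr(H) = 12.
det(H) > 0 and tr(H) > 0, so H is positive definite everywhere: convex.

convex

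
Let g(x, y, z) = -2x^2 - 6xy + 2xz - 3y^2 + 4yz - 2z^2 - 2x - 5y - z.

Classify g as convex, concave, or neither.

neither

g is quadratic, so its Hessian is the constant matrix H = [[-4, -6, 2], [-6, -6, 4], [2, 4, -4]].
Leading principal minors: -4, -12, 40.
Neither pattern holds ⇒ H is indefinite ⇒ neither convex nor concave.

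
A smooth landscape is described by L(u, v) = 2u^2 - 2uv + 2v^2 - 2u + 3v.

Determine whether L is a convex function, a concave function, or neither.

convex

L is quadratic, so its Hessian is the constant matrix H = [[4, -2], [-2, 4]].
det(H) = 12, tr(H) = 8.
det(H) > 0 and tr(H) > 0, so H is positive definite everywhere: convex.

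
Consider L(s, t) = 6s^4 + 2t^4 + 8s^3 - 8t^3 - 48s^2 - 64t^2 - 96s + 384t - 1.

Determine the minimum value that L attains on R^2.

L(s,t) separates as P(s) + Q(t) − 1, so its minimum is min P + min Q − 1.
P'(s) = 24(s - 2)(s + 1)(s + 2) vanishes at s ∈ {-2, -1, 2}; Q'(t) = 8(t - 4)(t - 3)(t + 4) vanishes at t ∈ {-4, 3, 4}.
Local minima of P (where P''>0): P(-2)=32, P(2)=-224. Local minima of Q: Q(-4)=-1536, Q(4)=512.
So the global minimum of L is P(2) + Q(-4) − 1 = -224 − 1536 − 1 = -1761, attained at (2, -4).

-1761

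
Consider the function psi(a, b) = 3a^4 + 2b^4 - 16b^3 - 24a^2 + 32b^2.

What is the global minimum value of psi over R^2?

psi(a,b) separates as P(a) + Q(b), so its minimum is min P + min Q.
P'(a) = 12a(a - 2)(a + 2) vanishes at a ∈ {-2, 0, 2}; Q'(b) = 8b(b - 4)(b - 2) vanishes at b ∈ {0, 2, 4}.
Local minima of P (where P''>0): P(-2)=-48, P(2)=-48. Local minima of Q: Q(0)=0, Q(4)=0.
So the global minimum of psi is P(-2) + Q(0) = -48 + 0 = -48, attained at (-2, 0).

-48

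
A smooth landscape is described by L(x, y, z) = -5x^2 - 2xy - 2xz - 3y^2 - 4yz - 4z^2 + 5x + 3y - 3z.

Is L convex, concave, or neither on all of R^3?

L is quadratic, so its Hessian is the constant matrix H = [[-10, -2, -2], [-2, -6, -4], [-2, -4, -8]].
Leading principal minors: -10, 56, -296.
Signs alternate −, +, − ⇒ H ≺ 0 ⇒ concave.

concave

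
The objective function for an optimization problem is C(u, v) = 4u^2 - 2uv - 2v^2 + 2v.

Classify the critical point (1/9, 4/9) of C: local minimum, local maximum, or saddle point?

saddle point

The Hessian of C is constant: H = [[8, -2], [-2, -4]].
det(H) = 8·(-4) − (-2)² = -36.
Since det(H) < 0, H is indefinite and the critical point is a saddle point.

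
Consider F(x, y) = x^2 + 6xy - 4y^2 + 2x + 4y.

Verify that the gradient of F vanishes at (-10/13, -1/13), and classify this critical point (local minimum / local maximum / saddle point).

∇F = (2x + 6y + 2, 6x - 8y + 4); substituting (-10/13, -1/13) gives ∇F = (0, 0), so (-10/13, -1/13) is indeed a critical point.
The Hessian of F is constant: H = [[2, 6], [6, -8]].
det(H) = 2·(-8) − 6² = -52.
Since det(H) < 0, H is indefinite and the critical point is a saddle point.

saddle point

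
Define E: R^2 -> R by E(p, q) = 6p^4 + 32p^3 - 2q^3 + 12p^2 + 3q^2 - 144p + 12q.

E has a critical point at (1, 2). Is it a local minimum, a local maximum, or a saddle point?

The mixed partial ∂²E/∂p∂q is 0, so the Hessian at any point is diag(E_pp, E_qq) = diag(24(3p^2 + 8p + 1), 6(-2q + 1)).
At (1, 2): H = diag(288, -18).
The eigenvalues have opposite signs, so H is indefinite: a saddle point.

saddle point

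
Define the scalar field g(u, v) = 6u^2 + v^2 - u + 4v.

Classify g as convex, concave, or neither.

convex

g is quadratic, so its Hessian is the constant matrix H = [[12, 0], [0, 2]].
det(H) = 24, tr(H) = 14.
det(H) > 0 and tr(H) > 0, so H is positive definite everywhere: convex.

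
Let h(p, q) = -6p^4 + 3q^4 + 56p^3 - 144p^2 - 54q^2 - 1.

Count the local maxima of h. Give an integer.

h separates as a function of p plus a function of q, so ∇h=0 decouples.
∂h/∂p = -24p(p - 4)(p - 3) = 0 at p ∈ {0, 3, 4}; ∂h/∂q = 12q(q - 3)(q + 3) = 0 at q ∈ {-3, 0, 3}.
The Hessian is diagonal: diag(h_pp, h_qq). Second derivatives: h_pp(0)=-288, h_pp(3)=72, h_pp(4)=-96; h_qq(-3)=216, h_qq(0)=-108, h_qq(3)=216.
Local maxima occur where both diagonal entries negative: (0, 0), (4, 0). Count: 2.

2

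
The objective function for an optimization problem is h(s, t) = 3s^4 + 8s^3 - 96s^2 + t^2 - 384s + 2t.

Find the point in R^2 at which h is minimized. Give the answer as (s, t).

(4, -1)

h(s,t) separates as P(s) + Q(t), so its minimum is min P + min Q.
P'(s) = 12(s - 4)(s + 2)(s + 4) vanishes at s ∈ {-4, -2, 4}; Q'(t) = 2(t + 1) vanishes at t ∈ {-1}.
Local minima of P (where P''>0): P(-4)=256, P(4)=-1792. Local minima of Q: Q(-1)=-1.
So the global minimum of h is P(4) + Q(-1) = -1792 − 1 = -1793, attained at (4, -1).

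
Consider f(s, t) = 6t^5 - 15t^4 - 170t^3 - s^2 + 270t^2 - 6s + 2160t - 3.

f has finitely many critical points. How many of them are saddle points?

2

f separates as a function of s plus a function of t, so ∇f=0 decouples.
∂f/∂s = -2(s + 3) = 0 at s ∈ {-3}; ∂f/∂t = 30(t - 4)(t - 3)(t + 2)(t + 3) = 0 at t ∈ {-3, -2, 3, 4}.
The Hessian is diagonal: diag(f_ss, f_tt). Second derivatives: f_ss(-3)=-2; f_tt(-3)=-1260, f_tt(-2)=900, f_tt(3)=-900, f_tt(4)=1260.
Saddle points occur where the two diagonal entries have opposite signs: (-3, -2), (-3, 4). Count: 2.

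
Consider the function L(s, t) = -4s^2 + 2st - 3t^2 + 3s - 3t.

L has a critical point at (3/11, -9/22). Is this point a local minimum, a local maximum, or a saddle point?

The Hessian of L is constant: H = [[-8, 2], [2, -6]].
det(H) = (-8)·(-6) − 2² = 44.
det(H) > 0 and tr(H) = -14 < 0, so H is negative definite and the point is a local maximum.

local maximum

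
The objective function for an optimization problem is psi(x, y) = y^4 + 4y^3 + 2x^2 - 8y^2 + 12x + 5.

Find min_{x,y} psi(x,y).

psi(x,y) separates as P(x) + Q(y) + 5, so its minimum is min P + min Q + 5.
P'(x) = 4x + 12 vanishes at x ∈ {-3}; Q'(y) = 4y(y - 1)(y + 4) vanishes at y ∈ {-4, 0, 1}.
Local minima of P (where P''>0): P(-3)=-18. Local minima of Q: Q(-4)=-128, Q(1)=-3.
So the global minimum of psi is P(-3) + Q(-4) + 5 = -18 − 128 + 5 = -141, attained at (-3, -4).

-141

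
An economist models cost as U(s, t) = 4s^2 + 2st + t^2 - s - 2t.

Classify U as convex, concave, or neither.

U is quadratic, so its Hessian is the constant matrix H = [[8, 2], [2, 2]].
det(H) = 12, tr(H) = 10.
det(H) > 0 and tr(H) > 0, so H is positive definite everywhere: convex.

convex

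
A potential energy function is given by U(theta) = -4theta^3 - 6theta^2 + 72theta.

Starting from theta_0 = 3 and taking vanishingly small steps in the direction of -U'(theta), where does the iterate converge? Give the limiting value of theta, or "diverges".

U'(theta) = -12(theta - 2)(theta + 3), so U'(3) = -72.
Gradient descent moves in the -U' direction, i.e. theta is increasing.
There is no critical point above theta=3, and U' keeps the same sign, so the iterate runs off to +∞.

diverges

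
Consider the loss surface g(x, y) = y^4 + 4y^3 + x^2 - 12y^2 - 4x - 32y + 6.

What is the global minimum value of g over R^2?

g(x,y) separates as P(x) + Q(y) + 6, so its minimum is min P + min Q + 6.
P'(x) = 2x - 4 vanishes at x ∈ {2}; Q'(y) = 4(y - 2)(y + 1)(y + 4) vanishes at y ∈ {-4, -1, 2}.
Local minima of P (where P''>0): P(2)=-4. Local minima of Q: Q(-4)=-64, Q(2)=-64.
So the global minimum of g is P(2) + Q(-4) + 6 = -4 − 64 + 6 = -62, attained at (2, -4).

-62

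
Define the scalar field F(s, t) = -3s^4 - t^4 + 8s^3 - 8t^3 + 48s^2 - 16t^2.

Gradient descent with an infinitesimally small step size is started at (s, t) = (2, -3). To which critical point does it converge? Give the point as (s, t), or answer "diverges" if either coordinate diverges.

F is separable, so gradient descent decouples: s follows -∂F/∂s, t follows -∂F/∂t.
∂F/∂s = -12s(s - 4)(s + 2); at s=2 this is 192, so s decreases.
∂F/∂t = -4t(t + 2)(t + 4); at t=-3 this is -12, so t increases.
s converges to its nearest critical value 0 (a local min of the s-part); t converges to -2. The iterate converges to (0, -2).

(0, -2)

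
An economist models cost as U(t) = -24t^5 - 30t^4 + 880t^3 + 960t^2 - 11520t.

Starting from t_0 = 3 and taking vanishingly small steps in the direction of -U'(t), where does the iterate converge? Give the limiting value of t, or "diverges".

2

U'(t) = -120(t - 4)(t - 2)(t + 3)(t + 4), so U'(3) = 5040.
Gradient descent moves in the -U' direction, i.e. t is decreasing.
The nearest critical point in that direction is t = 2, where U'' = 7200 > 0 (a local minimum). The iterate converges there.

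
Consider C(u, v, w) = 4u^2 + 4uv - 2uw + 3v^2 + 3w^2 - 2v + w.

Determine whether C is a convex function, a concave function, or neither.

C is quadratic, so its Hessian is the constant matrix H = [[8, 4, -2], [4, 6, 0], [-2, 0, 6]].
Leading principal minors: 8, 32, 168.
All positive ⇒ H ≻ 0 ⇒ convex.

convex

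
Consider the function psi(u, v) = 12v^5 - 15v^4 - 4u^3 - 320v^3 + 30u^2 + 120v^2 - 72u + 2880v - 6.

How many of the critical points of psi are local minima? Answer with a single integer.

psi separates as a function of u plus a function of v, so ∇psi=0 decouples.
∂psi/∂u = -12(u - 3)(u - 2) = 0 at u ∈ {2, 3}; ∂psi/∂v = 60(v - 4)(v - 2)(v + 2)(v + 3) = 0 at v ∈ {-3, -2, 2, 4}.
The Hessian is diagonal: diag(psi_uu, psi_vv). Second derivatives: psi_uu(2)=12, psi_uu(3)=-12; psi_vv(-3)=-2100, psi_vv(-2)=1440, psi_vv(2)=-2400, psi_vv(4)=5040.
Local minima occur where both diagonal entries positive: (2, -2), (2, 4). Count: 2.

2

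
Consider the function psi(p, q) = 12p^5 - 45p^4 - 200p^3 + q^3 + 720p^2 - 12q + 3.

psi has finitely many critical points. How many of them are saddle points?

4

psi separates as a function of p plus a function of q, so ∇psi=0 decouples.
∂psi/∂p = 60p(p - 4)(p - 2)(p + 3) = 0 at p ∈ {-3, 0, 2, 4}; ∂psi/∂q = 3(q - 2)(q + 2) = 0 at q ∈ {-2, 2}.
The Hessian is diagonal: diag(psi_pp, psi_qq). Second derivatives: psi_pp(-3)=-6300, psi_pp(0)=1440, psi_pp(2)=-1200, psi_pp(4)=3360; psi_qq(-2)=-12, psi_qq(2)=12.
Saddle points occur where the two diagonal entries have opposite signs: (-3, 2), (0, -2), (2, 2), (4, -2). Count: 4.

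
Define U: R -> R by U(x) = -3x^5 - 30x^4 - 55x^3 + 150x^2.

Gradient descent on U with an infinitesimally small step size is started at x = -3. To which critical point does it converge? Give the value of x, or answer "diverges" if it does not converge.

0

U'(x) = -15x(x - 1)(x + 4)(x + 5), so U'(-3) = -360.
Gradient descent moves in the -U' direction, i.e. x is increasing.
The nearest critical point in that direction is x = 0, where U'' = 300 > 0 (a local minimum). The iterate converges there.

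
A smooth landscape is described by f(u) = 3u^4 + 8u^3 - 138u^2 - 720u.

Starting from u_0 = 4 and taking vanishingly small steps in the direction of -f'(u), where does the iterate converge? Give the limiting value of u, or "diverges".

5

f'(u) = 12(u - 5)(u + 3)(u + 4), so f'(4) = -672.
Gradient descent moves in the -f' direction, i.e. u is increasing.
The nearest critical point in that direction is u = 5, where f'' = 864 > 0 (a local minimum). The iterate converges there.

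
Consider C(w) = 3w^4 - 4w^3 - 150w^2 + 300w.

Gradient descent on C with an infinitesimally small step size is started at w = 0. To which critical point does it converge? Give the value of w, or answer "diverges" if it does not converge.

C'(w) = 12(w - 5)(w - 1)(w + 5), so C'(0) = 300.
Gradient descent moves in the -C' direction, i.e. w is decreasing.
The nearest critical point in that direction is w = -5, where C'' = 720 > 0 (a local minimum). The iterate converges there.

-5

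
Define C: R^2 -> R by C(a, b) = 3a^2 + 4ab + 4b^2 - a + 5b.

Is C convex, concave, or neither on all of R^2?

convex

C is quadratic, so its Hessian is the constant matrix H = [[6, 4], [4, 8]].
det(H) = 32, tr(H) = 14.
det(H) > 0 and tr(H) > 0, so H is positive definite everywhere: convex.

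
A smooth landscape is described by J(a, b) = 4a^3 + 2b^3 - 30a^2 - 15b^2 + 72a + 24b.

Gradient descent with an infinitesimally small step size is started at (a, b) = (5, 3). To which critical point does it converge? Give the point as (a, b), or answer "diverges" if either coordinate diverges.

J is separable, so gradient descent decouples: a follows -∂J/∂a, b follows -∂J/∂b.
∂J/∂a = 12(a - 3)(a - 2); at a=5 this is 72, so a decreases.
∂J/∂b = 6(b - 4)(b - 1); at b=3 this is -12, so b increases.
a converges to its nearest critical value 3 (a local min of the a-part); b converges to 4. The iterate converges to (3, 4).

(3, 4)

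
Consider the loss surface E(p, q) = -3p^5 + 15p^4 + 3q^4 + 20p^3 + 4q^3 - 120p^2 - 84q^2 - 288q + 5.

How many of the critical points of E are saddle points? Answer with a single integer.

E separates as a function of p plus a function of q, so ∇E=0 decouples.
∂E/∂p = -15p(p - 4)(p - 2)(p + 2) = 0 at p ∈ {-2, 0, 2, 4}; ∂E/∂q = 12(q - 4)(q + 2)(q + 3) = 0 at q ∈ {-3, -2, 4}.
The Hessian is diagonal: diag(E_pp, E_qq). Second derivatives: E_pp(-2)=720, E_pp(0)=-240, E_pp(2)=240, E_pp(4)=-720; E_qq(-3)=84, E_qq(-2)=-72, E_qq(4)=504.
Saddle points occur where the two diagonal entries have opposite signs: (-2, -2), (0, -3), (0, 4), (2, -2), (4, -3), (4, 4). Count: 6.

6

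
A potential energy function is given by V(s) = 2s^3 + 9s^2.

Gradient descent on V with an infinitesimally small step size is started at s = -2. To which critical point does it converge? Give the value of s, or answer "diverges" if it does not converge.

V'(s) = 6s(s + 3), so V'(-2) = -12.
Gradient descent moves in the -V' direction, i.e. s is increasing.
The nearest critical point in that direction is s = 0, where V'' = 18 > 0 (a local minimum). The iterate converges there.

0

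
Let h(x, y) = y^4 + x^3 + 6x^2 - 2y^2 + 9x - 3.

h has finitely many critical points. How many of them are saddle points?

3

h separates as a function of x plus a function of y, so ∇h=0 decouples.
∂h/∂x = 3(x + 1)(x + 3) = 0 at x ∈ {-3, -1}; ∂h/∂y = 4y(y - 1)(y + 1) = 0 at y ∈ {-1, 0, 1}.
The Hessian is diagonal: diag(h_xx, h_yy). Second derivatives: h_xx(-3)=-6, h_xx(-1)=6; h_yy(-1)=8, h_yy(0)=-4, h_yy(1)=8.
Saddle points occur where the two diagonal entries have opposite signs: (-3, -1), (-3, 1), (-1, 0). Count: 3.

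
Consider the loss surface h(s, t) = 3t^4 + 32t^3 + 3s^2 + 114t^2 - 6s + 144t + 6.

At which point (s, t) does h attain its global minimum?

h(s,t) separates as P(s) + Q(t) + 6, so its minimum is min P + min Q + 6.
P'(s) = 6s - 6 vanishes at s ∈ {1}; Q'(t) = 12(t + 1)(t + 3)(t + 4) vanishes at t ∈ {-4, -3, -1}.
Local minima of P (where P''>0): P(1)=-3. Local minima of Q: Q(-4)=-32, Q(-1)=-59.
So the global minimum of h is P(1) + Q(-1) + 6 = -3 − 59 + 6 = -56, attained at (1, -1).

(1, -1)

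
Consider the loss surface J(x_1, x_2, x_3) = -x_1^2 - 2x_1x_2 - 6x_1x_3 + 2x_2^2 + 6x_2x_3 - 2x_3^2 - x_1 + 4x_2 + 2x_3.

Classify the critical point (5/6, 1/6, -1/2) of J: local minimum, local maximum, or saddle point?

saddle point

The Hessian is constant: H = [[-2, -2, -6], [-2, 4, 6], [-6, 6, -4]].
Leading principal minors: Δ₁ = -2, Δ₂ = -12, Δ₃ = 120.
The minors fit neither the all-positive nor the alternating-sign pattern, so H is indefinite: a saddle point.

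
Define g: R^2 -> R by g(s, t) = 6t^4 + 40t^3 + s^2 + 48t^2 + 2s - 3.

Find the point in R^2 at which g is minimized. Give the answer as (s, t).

(-1, -4)

g(s,t) separates as P(s) + Q(t) − 3, so its minimum is min P + min Q − 3.
P'(s) = 2s + 2 vanishes at s ∈ {-1}; Q'(t) = 24t(t + 1)(t + 4) vanishes at t ∈ {-4, -1, 0}.
Local minima of P (where P''>0): P(-1)=-1. Local minima of Q: Q(-4)=-256, Q(0)=0.
So the global minimum of g is P(-1) + Q(-4) − 3 = -1 − 256 − 3 = -260, attained at (-1, -4).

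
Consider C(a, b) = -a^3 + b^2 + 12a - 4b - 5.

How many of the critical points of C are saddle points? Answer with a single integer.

1

C separates as a function of a plus a function of b, so ∇C=0 decouples.
∂C/∂a = -3(a - 2)(a + 2) = 0 at a ∈ {-2, 2}; ∂C/∂b = 2(b - 2) = 0 at b ∈ {2}.
The Hessian is diagonal: diag(C_aa, C_bb). Second derivatives: C_aa(-2)=12, C_aa(2)=-12; C_bb(2)=2.
Saddle points occur where the two diagonal entries have opposite signs: (2, 2). Count: 1.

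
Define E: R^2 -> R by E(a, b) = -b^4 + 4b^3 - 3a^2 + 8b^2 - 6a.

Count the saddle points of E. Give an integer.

E separates as a function of a plus a function of b, so ∇E=0 decouples.
∂E/∂a = -6(a + 1) = 0 at a ∈ {-1}; ∂E/∂b = -4b(b - 4)(b + 1) = 0 at b ∈ {-1, 0, 4}.
The Hessian is diagonal: diag(E_aa, E_bb). Second derivatives: E_aa(-1)=-6; E_bb(-1)=-20, E_bb(0)=16, E_bb(4)=-80.
Saddle points occur where the two diagonal entries have opposite signs: (-1, 0). Count: 1.

1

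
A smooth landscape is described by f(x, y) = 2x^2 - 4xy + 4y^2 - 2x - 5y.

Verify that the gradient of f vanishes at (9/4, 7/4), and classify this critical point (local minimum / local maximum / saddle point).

local minimum

∇f = (4x - 4y - 2, -4x + 8y - 5); substituting (9/4, 7/4) gives ∇f = (0, 0), so (9/4, 7/4) is indeed a critical point.
The Hessian of f is constant: H = [[4, -4], [-4, 8]].
det(H) = 4·8 − (-4)² = 16.
det(H) > 0 and tr(H) = 12 > 0, so H is positive definite and the point is a local minimum.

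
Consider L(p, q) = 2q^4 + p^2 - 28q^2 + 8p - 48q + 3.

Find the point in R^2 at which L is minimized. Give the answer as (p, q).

L(p,q) separates as A(p) + B(q) + 3, so its minimum is min A + min B + 3.
A'(p) = 2p + 8 vanishes at p ∈ {-4}; B'(q) = 8(q - 3)(q + 1)(q + 2) vanishes at q ∈ {-2, -1, 3}.
Local minima of A (where A''>0): A(-4)=-16. Local minima of B: B(-2)=16, B(3)=-234.
So the global minimum of L is A(-4) + B(3) + 3 = -16 − 234 + 3 = -247, attained at (-4, 3).

(-4, 3)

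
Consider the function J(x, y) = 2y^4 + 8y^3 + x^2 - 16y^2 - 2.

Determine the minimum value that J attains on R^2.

-258

J(x,y) separates as P(x) + Q(y) − 2, so its minimum is min P + min Q − 2.
P'(x) = 2x vanishes at x ∈ {0}; Q'(y) = 8y(y - 1)(y + 4) vanishes at y ∈ {-4, 0, 1}.
Local minima of P (where P''>0): P(0)=0. Local minima of Q: Q(-4)=-256, Q(1)=-6.
So the global minimum of J is P(0) + Q(-4) − 2 = 0 − 256 − 2 = -258, attained at (0, -4).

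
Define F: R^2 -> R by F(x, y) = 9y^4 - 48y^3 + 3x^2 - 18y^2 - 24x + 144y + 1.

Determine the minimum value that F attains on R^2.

-527

F(x,y) separates as P(x) + Q(y) + 1, so its minimum is min P + min Q + 1.
P'(x) = 6x - 24 vanishes at x ∈ {4}; Q'(y) = 36(y - 4)(y - 1)(y + 1) vanishes at y ∈ {-1, 1, 4}.
Local minima of P (where P''>0): P(4)=-48. Local minima of Q: Q(-1)=-105, Q(4)=-480.
So the global minimum of F is P(4) + Q(4) + 1 = -48 − 480 + 1 = -527, attained at (4, 4).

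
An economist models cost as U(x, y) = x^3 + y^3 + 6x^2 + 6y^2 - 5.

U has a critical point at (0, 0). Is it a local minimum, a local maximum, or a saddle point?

local minimum

The mixed partial ∂²U/∂x∂y is 0, so the Hessian at any point is diag(U_xx, U_yy) = diag(6(x + 2), 6(y + 2)).
At (0, 0): H = diag(12, 12).
Both eigenvalues are positive, so H is positive definite: a local minimum.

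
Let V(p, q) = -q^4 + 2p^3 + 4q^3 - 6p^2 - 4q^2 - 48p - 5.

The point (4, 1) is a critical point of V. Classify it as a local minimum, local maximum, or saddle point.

The mixed partial ∂²V/∂p∂q is 0, so the Hessian at any point is diag(V_pp, V_qq) = diag(12(p - 1), 4(-3q^2 + 6q - 2)).
At (4, 1): H = diag(36, 4).
Both eigenvalues are positive, so H is positive definite: a local minimum.

local minimum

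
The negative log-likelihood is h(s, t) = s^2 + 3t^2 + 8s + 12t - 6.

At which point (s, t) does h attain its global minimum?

(-4, -2)

h(s,t) separates as P(s) + Q(t) − 6, so its minimum is min P + min Q − 6.
P'(s) = 2s + 8 vanishes at s ∈ {-4}; Q'(t) = 6(t + 2) vanishes at t ∈ {-2}.
Local minima of P (where P''>0): P(-4)=-16. Local minima of Q: Q(-2)=-12.
So the global minimum of h is P(-4) + Q(-2) − 6 = -16 − 12 − 6 = -34, attained at (-4, -2).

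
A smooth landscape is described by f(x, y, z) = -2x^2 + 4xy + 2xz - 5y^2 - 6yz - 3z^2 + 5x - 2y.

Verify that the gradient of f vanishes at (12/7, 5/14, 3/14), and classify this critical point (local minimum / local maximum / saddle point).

∇f = (-4x + 4y + 2z + 5, 4x - 10y - 6z - 2, 2x - 6y - 6z); substituting (12/7, 5/14, 3/14) gives ∇f = (0, 0, 0), so (12/7, 5/14, 3/14) is indeed a critical point.
The Hessian is constant: H = [[-4, 4, 2], [4, -10, -6], [2, -6, -6]].
Leading principal minors: Δ₁ = -4, Δ₂ = 24, Δ₃ = -56.
The minors alternate sign starting negative (−, +, −), so H is negative definite: a local maximum.

local maximum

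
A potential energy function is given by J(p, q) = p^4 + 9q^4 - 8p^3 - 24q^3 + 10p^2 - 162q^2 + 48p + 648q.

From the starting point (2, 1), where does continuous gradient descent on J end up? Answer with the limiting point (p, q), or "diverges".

(-1, -3)

J is separable, so gradient descent decouples: p follows -∂J/∂p, q follows -∂J/∂q.
∂J/∂p = 4(p - 4)(p - 3)(p + 1); at p=2 this is 24, so p decreases.
∂J/∂q = 36(q - 3)(q - 2)(q + 3); at q=1 this is 288, so q decreases.
p converges to its nearest critical value -1 (a local min of the p-part); q converges to -3. The iterate converges to (-1, -3).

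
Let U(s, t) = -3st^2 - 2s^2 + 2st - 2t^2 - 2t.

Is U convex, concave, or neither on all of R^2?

The term -3st^2 is cubic, so the Hessian is not constant.
∂²U/∂t² = -6s - 4, which takes both signs as s varies (negative for sufficiently large s). A diagonal entry of the Hessian changing sign means the Hessian is neither positive- nor negative-semidefinite on all of R^2.

neither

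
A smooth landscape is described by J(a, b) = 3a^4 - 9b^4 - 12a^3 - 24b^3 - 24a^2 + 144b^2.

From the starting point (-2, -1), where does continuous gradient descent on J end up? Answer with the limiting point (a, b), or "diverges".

(-1, 0)

J is separable, so gradient descent decouples: a follows -∂J/∂a, b follows -∂J/∂b.
∂J/∂a = 12a(a - 4)(a + 1); at a=-2 this is -144, so a increases.
∂J/∂b = -36b(b - 2)(b + 4); at b=-1 this is -324, so b increases.
a converges to its nearest critical value -1 (a local min of the a-part); b converges to 0. The iterate converges to (-1, 0).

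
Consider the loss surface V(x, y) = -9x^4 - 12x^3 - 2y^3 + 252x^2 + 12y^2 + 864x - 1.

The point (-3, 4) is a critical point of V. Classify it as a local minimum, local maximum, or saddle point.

local maximum

The mixed partial ∂²V/∂x∂y is 0, so the Hessian at any point is diag(V_xx, V_yy) = diag(36(-3x^2 - 2x + 14), 12(-y + 2)).
At (-3, 4): H = diag(-252, -24).
Both eigenvalues are negative, so H is negative definite: a local maximum.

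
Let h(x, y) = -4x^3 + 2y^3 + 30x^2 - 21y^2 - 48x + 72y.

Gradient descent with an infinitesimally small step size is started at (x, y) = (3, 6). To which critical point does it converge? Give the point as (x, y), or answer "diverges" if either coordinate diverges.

(1, 4)

h is separable, so gradient descent decouples: x follows -∂h/∂x, y follows -∂h/∂y.
∂h/∂x = -12(x - 4)(x - 1); at x=3 this is 24, so x decreases.
∂h/∂y = 6(y - 4)(y - 3); at y=6 this is 36, so y decreases.
x converges to its nearest critical value 1 (a local min of the x-part); y converges to 4. The iterate converges to (1, 4).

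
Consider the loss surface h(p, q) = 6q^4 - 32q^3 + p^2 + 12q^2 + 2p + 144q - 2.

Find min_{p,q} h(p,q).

-97

h(p,q) separates as A(p) + B(q) − 2, so its minimum is min A + min B − 2.
A'(p) = 2p + 2 vanishes at p ∈ {-1}; B'(q) = 24(q - 3)(q - 2)(q + 1) vanishes at q ∈ {-1, 2, 3}.
Local minima of A (where A''>0): A(-1)=-1. Local minima of B: B(-1)=-94, B(3)=162.
So the global minimum of h is A(-1) + B(-1) − 2 = -1 − 94 − 2 = -97, attained at (-1, -1).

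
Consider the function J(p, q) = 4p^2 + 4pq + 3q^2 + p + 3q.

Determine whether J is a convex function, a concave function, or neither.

J is quadratic, so its Hessian is the constant matrix H = [[8, 4], [4, 6]].
det(H) = 32, tr(H) = 14.
det(H) > 0 and tr(H) > 0, so H is positive definite everywhere: convex.

convex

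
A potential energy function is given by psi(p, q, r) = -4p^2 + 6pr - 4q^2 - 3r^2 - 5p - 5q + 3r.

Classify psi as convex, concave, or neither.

psi is quadratic, so its Hessian is the constant matrix H = [[-8, 0, 6], [0, -8, 0], [6, 0, -6]].
Leading principal minors: -8, 64, -96.
Signs alternate −, +, − ⇒ H ≺ 0 ⇒ concave.

concave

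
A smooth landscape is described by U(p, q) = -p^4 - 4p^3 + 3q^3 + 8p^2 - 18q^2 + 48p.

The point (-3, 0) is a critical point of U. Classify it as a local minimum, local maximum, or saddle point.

local maximum

The mixed partial ∂²U/∂p∂q is 0, so the Hessian at any point is diag(U_pp, U_qq) = diag(4(-3p^2 - 6p + 4), 18(q - 2)).
At (-3, 0): H = diag(-20, -36).
Both eigenvalues are negative, so H is negative definite: a local maximum.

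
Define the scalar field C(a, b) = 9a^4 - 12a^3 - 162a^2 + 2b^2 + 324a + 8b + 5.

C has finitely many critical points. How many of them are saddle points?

C separates as a function of a plus a function of b, so ∇C=0 decouples.
∂C/∂a = 36(a - 3)(a - 1)(a + 3) = 0 at a ∈ {-3, 1, 3}; ∂C/∂b = 4(b + 2) = 0 at b ∈ {-2}.
The Hessian is diagonal: diag(C_aa, C_bb). Second derivatives: C_aa(-3)=864, C_aa(1)=-288, C_aa(3)=432; C_bb(-2)=4.
Saddle points occur where the two diagonal entries have opposite signs: (1, -2). Count: 1.

1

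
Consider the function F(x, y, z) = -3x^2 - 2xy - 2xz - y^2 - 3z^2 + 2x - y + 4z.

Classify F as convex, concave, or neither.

F is quadratic, so its Hessian is the constant matrix H = [[-6, -2, -2], [-2, -2, 0], [-2, 0, -6]].
Leading principal minors: -6, 8, -40.
Signs alternate −, +, − ⇒ H ≺ 0 ⇒ concave.

concave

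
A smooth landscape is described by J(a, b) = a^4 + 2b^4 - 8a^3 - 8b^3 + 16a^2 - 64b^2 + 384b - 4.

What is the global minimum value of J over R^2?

-1540

J(a,b) separates as P(a) + Q(b) − 4, so its minimum is min P + min Q − 4.
P'(a) = 4a(a - 4)(a - 2) vanishes at a ∈ {0, 2, 4}; Q'(b) = 8(b - 4)(b - 3)(b + 4) vanishes at b ∈ {-4, 3, 4}.
Local minima of P (where P''>0): P(0)=0, P(4)=0. Local minima of Q: Q(-4)=-1536, Q(4)=512.
So the global minimum of J is P(0) + Q(-4) − 4 = 0 − 1536 − 4 = -1540, attained at (0, -4).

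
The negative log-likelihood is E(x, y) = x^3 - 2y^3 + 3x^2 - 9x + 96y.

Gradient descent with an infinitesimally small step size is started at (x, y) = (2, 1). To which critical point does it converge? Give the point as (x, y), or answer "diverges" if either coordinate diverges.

(1, -4)

E is separable, so gradient descent decouples: x follows -∂E/∂x, y follows -∂E/∂y.
∂E/∂x = 3(x - 1)(x + 3); at x=2 this is 15, so x decreases.
∂E/∂y = -6(y - 4)(y + 4); at y=1 this is 90, so y decreases.
x converges to its nearest critical value 1 (a local min of the x-part); y converges to -4. The iterate converges to (1, -4).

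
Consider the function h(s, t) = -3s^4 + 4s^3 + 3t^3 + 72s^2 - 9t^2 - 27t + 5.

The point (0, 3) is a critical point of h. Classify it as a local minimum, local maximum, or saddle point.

The mixed partial ∂²h/∂s∂t is 0, so the Hessian at any point is diag(h_ss, h_tt) = diag(12(-3s^2 + 2s + 12), 18(t - 1)).
At (0, 3): H = diag(144, 36).
Both eigenvalues are positive, so H is positive definite: a local minimum.

local minimum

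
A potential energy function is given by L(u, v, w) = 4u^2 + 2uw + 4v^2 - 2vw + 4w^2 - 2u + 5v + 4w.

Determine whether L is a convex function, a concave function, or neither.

L is quadratic, so its Hessian is the constant matrix H = [[8, 0, 2], [0, 8, -2], [2, -2, 8]].
Leading principal minors: 8, 64, 448.
All positive ⇒ H ≻ 0 ⇒ convex.

convex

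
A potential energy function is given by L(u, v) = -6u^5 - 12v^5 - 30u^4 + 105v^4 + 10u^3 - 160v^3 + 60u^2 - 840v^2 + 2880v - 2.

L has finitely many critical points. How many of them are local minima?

L separates as a function of u plus a function of v, so ∇L=0 decouples.
∂L/∂u = -30u(u - 1)(u + 1)(u + 4) = 0 at u ∈ {-4, -1, 0, 1}; ∂L/∂v = -60(v - 4)(v - 3)(v - 2)(v + 2) = 0 at v ∈ {-2, 2, 3, 4}.
The Hessian is diagonal: diag(L_uu, L_vv). Second derivatives: L_uu(-4)=1800, L_uu(-1)=-180, L_uu(0)=120, L_uu(1)=-300; L_vv(-2)=7200, L_vv(2)=-480, L_vv(3)=300, L_vv(4)=-720.
Local minima occur where both diagonal entries positive: (-4, -2), (-4, 3), (0, -2), (0, 3). Count: 4.

4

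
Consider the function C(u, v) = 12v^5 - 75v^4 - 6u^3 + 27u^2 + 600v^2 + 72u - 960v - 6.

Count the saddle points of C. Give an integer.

C separates as a function of u plus a function of v, so ∇C=0 decouples.
∂C/∂u = -18(u - 4)(u + 1) = 0 at u ∈ {-1, 4}; ∂C/∂v = 60(v - 4)(v - 2)(v - 1)(v + 2) = 0 at v ∈ {-2, 1, 2, 4}.
The Hessian is diagonal: diag(C_uu, C_vv). Second derivatives: C_uu(-1)=90, C_uu(4)=-90; C_vv(-2)=-4320, C_vv(1)=540, C_vv(2)=-480, C_vv(4)=2160.
Saddle points occur where the two diagonal entries have opposite signs: (-1, -2), (-1, 2), (4, 1), (4, 4). Count: 4.

4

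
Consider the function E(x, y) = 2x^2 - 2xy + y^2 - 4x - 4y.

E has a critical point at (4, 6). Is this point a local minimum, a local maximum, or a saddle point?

local minimum

The Hessian of E is constant: H = [[4, -2], [-2, 2]].
det(H) = 4·2 − (-2)² = 4.
det(H) > 0 and tr(H) = 6 > 0, so H is positive definite and the point is a local minimum.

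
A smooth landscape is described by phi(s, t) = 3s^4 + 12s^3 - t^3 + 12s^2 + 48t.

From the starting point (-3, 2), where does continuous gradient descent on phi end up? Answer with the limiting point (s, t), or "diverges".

phi is separable, so gradient descent decouples: s follows -∂phi/∂s, t follows -∂phi/∂t.
∂phi/∂s = 12s(s + 1)(s + 2); at s=-3 this is -72, so s increases.
∂phi/∂t = -3(t - 4)(t + 4); at t=2 this is 36, so t decreases.
s converges to its nearest critical value -2 (a local min of the s-part); t converges to -4. The iterate converges to (-2, -4).

(-2, -4)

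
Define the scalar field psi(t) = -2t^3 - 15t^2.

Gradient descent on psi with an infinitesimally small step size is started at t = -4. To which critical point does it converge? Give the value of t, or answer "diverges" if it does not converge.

-5

psi'(t) = -6t(t + 5), so psi'(-4) = 24.
Gradient descent moves in the -psi' direction, i.e. t is decreasing.
The nearest critical point in that direction is t = -5, where psi'' = 30 > 0 (a local minimum). The iterate converges there.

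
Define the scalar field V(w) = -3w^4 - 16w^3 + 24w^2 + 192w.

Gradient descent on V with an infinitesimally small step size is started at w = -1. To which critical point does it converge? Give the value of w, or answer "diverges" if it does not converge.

-2

V'(w) = -12(w - 2)(w + 2)(w + 4), so V'(-1) = 108.
Gradient descent moves in the -V' direction, i.e. w is decreasing.
The nearest critical point in that direction is w = -2, where V'' = 96 > 0 (a local minimum). The iterate converges there.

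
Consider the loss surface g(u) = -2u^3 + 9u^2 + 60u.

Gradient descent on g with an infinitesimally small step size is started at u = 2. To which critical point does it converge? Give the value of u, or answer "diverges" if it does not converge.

g'(u) = -6(u - 5)(u + 2), so g'(2) = 72.
Gradient descent moves in the -g' direction, i.e. u is decreasing.
The nearest critical point in that direction is u = -2, where g'' = 42 > 0 (a local minimum). The iterate converges there.

-2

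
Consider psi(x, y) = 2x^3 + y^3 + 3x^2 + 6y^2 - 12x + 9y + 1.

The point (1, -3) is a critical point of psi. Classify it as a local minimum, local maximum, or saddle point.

The mixed partial ∂²psi/∂x∂y is 0, so the Hessian at any point is diag(psi_xx, psi_yy) = diag(6(2x + 1), 6(y + 2)).
At (1, -3): H = diag(18, -6).
The eigenvalues have opposite signs, so H is indefinite: a saddle point.

saddle point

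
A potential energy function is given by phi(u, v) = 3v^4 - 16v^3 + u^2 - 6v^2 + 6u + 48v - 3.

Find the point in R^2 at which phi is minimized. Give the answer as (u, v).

phi(u,v) separates as P(u) + Q(v) − 3, so its minimum is min P + min Q − 3.
P'(u) = 2u + 6 vanishes at u ∈ {-3}; Q'(v) = 12(v - 4)(v - 1)(v + 1) vanishes at v ∈ {-1, 1, 4}.
Local minima of P (where P''>0): P(-3)=-9. Local minima of Q: Q(-1)=-35, Q(4)=-160.
So the global minimum of phi is P(-3) + Q(4) − 3 = -9 − 160 − 3 = -172, attained at (-3, 4).

(-3, 4)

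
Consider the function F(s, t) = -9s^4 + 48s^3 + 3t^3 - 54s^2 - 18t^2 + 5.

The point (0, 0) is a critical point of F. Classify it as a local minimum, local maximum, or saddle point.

The mixed partial ∂²F/∂s∂t is 0, so the Hessian at any point is diag(F_ss, F_tt) = diag(36(-3s^2 + 8s - 3), 18(t - 2)).
At (0, 0): H = diag(-108, -36).
Both eigenvalues are negative, so H is negative definite: a local maximum.

local maximum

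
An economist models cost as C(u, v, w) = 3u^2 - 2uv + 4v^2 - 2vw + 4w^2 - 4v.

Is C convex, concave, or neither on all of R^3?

convex

C is quadratic, so its Hessian is the constant matrix H = [[6, -2, 0], [-2, 8, -2], [0, -2, 8]].
Leading principal minors: 6, 44, 328.
All positive ⇒ H ≻ 0 ⇒ convex.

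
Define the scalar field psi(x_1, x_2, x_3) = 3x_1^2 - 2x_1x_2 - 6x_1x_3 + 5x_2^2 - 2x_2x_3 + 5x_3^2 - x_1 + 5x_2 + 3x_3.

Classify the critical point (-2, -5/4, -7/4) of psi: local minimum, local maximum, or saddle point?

The Hessian is constant: H = [[6, -2, -6], [-2, 10, -2], [-6, -2, 10]].
Leading principal minors: Δ₁ = 6, Δ₂ = 56, Δ₃ = 128.
All leading minors are positive, so H is positive definite: a local minimum.

local minimum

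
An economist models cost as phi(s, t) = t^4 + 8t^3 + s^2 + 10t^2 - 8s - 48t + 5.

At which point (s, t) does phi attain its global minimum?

(4, 1)

phi(s,t) separates as P(s) + Q(t) + 5, so its minimum is min P + min Q + 5.
P'(s) = 2s - 8 vanishes at s ∈ {4}; Q'(t) = 4(t - 1)(t + 3)(t + 4) vanishes at t ∈ {-4, -3, 1}.
Local minima of P (where P''>0): P(4)=-16. Local minima of Q: Q(-4)=96, Q(1)=-29.
So the global minimum of phi is P(4) + Q(1) + 5 = -16 − 29 + 5 = -40, attained at (4, 1).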